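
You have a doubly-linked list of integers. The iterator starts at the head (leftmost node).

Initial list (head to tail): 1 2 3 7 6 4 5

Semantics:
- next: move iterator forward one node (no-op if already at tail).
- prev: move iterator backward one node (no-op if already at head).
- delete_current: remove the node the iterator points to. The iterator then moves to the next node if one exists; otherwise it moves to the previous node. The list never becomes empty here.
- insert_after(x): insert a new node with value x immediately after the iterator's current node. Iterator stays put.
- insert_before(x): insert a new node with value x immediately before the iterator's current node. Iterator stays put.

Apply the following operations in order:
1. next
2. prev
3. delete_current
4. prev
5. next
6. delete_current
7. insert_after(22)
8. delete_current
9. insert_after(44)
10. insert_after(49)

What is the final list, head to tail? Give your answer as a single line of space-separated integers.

After 1 (next): list=[1, 2, 3, 7, 6, 4, 5] cursor@2
After 2 (prev): list=[1, 2, 3, 7, 6, 4, 5] cursor@1
After 3 (delete_current): list=[2, 3, 7, 6, 4, 5] cursor@2
After 4 (prev): list=[2, 3, 7, 6, 4, 5] cursor@2
After 5 (next): list=[2, 3, 7, 6, 4, 5] cursor@3
After 6 (delete_current): list=[2, 7, 6, 4, 5] cursor@7
After 7 (insert_after(22)): list=[2, 7, 22, 6, 4, 5] cursor@7
After 8 (delete_current): list=[2, 22, 6, 4, 5] cursor@22
After 9 (insert_after(44)): list=[2, 22, 44, 6, 4, 5] cursor@22
After 10 (insert_after(49)): list=[2, 22, 49, 44, 6, 4, 5] cursor@22

Answer: 2 22 49 44 6 4 5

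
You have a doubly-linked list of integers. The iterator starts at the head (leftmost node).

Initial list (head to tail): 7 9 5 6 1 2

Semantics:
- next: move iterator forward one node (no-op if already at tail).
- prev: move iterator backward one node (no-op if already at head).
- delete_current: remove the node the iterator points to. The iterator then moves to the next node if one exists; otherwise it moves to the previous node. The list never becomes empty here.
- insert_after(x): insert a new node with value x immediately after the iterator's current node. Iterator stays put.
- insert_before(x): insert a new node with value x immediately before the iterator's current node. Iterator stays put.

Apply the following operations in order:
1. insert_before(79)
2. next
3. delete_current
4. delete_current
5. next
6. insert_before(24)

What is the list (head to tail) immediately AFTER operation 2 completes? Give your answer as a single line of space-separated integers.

After 1 (insert_before(79)): list=[79, 7, 9, 5, 6, 1, 2] cursor@7
After 2 (next): list=[79, 7, 9, 5, 6, 1, 2] cursor@9

Answer: 79 7 9 5 6 1 2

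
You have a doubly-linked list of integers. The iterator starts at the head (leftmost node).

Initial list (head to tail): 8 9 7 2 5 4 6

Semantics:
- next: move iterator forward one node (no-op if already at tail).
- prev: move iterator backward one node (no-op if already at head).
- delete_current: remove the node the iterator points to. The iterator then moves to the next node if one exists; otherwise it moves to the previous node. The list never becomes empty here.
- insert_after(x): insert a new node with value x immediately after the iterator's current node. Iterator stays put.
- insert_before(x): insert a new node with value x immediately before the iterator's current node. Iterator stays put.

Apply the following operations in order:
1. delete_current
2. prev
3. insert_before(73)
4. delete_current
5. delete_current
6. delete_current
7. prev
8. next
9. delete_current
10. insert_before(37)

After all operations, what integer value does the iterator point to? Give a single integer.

Answer: 4

Derivation:
After 1 (delete_current): list=[9, 7, 2, 5, 4, 6] cursor@9
After 2 (prev): list=[9, 7, 2, 5, 4, 6] cursor@9
After 3 (insert_before(73)): list=[73, 9, 7, 2, 5, 4, 6] cursor@9
After 4 (delete_current): list=[73, 7, 2, 5, 4, 6] cursor@7
After 5 (delete_current): list=[73, 2, 5, 4, 6] cursor@2
After 6 (delete_current): list=[73, 5, 4, 6] cursor@5
After 7 (prev): list=[73, 5, 4, 6] cursor@73
After 8 (next): list=[73, 5, 4, 6] cursor@5
After 9 (delete_current): list=[73, 4, 6] cursor@4
After 10 (insert_before(37)): list=[73, 37, 4, 6] cursor@4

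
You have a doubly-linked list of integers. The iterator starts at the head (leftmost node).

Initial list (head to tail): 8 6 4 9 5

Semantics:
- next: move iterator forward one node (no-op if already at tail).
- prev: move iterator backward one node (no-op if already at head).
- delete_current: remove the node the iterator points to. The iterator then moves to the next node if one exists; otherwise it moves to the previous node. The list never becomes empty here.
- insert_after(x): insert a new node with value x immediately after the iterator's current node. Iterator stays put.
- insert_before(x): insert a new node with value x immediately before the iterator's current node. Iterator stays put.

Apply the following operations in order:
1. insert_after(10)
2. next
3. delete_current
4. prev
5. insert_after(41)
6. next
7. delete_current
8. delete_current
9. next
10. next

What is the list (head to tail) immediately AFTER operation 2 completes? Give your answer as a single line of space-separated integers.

After 1 (insert_after(10)): list=[8, 10, 6, 4, 9, 5] cursor@8
After 2 (next): list=[8, 10, 6, 4, 9, 5] cursor@10

Answer: 8 10 6 4 9 5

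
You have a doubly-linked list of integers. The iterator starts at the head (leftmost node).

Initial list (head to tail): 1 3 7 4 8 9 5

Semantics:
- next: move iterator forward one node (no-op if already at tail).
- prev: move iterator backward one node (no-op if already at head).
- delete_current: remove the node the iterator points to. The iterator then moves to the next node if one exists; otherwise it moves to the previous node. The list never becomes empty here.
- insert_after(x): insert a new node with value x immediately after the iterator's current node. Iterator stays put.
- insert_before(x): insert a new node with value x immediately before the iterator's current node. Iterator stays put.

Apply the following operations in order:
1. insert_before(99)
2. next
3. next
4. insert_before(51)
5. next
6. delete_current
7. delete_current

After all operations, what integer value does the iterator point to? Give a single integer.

Answer: 9

Derivation:
After 1 (insert_before(99)): list=[99, 1, 3, 7, 4, 8, 9, 5] cursor@1
After 2 (next): list=[99, 1, 3, 7, 4, 8, 9, 5] cursor@3
After 3 (next): list=[99, 1, 3, 7, 4, 8, 9, 5] cursor@7
After 4 (insert_before(51)): list=[99, 1, 3, 51, 7, 4, 8, 9, 5] cursor@7
After 5 (next): list=[99, 1, 3, 51, 7, 4, 8, 9, 5] cursor@4
After 6 (delete_current): list=[99, 1, 3, 51, 7, 8, 9, 5] cursor@8
After 7 (delete_current): list=[99, 1, 3, 51, 7, 9, 5] cursor@9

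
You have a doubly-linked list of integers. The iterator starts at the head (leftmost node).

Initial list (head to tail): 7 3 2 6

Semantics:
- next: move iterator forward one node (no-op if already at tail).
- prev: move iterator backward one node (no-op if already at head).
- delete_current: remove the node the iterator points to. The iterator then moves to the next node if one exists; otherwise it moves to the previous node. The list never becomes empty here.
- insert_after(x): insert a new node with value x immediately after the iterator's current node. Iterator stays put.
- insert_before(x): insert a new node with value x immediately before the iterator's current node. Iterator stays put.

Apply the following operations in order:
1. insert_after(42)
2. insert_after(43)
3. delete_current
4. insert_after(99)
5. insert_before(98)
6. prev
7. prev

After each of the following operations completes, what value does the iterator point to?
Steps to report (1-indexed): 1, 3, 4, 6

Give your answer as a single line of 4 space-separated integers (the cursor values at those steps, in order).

Answer: 7 43 43 98

Derivation:
After 1 (insert_after(42)): list=[7, 42, 3, 2, 6] cursor@7
After 2 (insert_after(43)): list=[7, 43, 42, 3, 2, 6] cursor@7
After 3 (delete_current): list=[43, 42, 3, 2, 6] cursor@43
After 4 (insert_after(99)): list=[43, 99, 42, 3, 2, 6] cursor@43
After 5 (insert_before(98)): list=[98, 43, 99, 42, 3, 2, 6] cursor@43
After 6 (prev): list=[98, 43, 99, 42, 3, 2, 6] cursor@98
After 7 (prev): list=[98, 43, 99, 42, 3, 2, 6] cursor@98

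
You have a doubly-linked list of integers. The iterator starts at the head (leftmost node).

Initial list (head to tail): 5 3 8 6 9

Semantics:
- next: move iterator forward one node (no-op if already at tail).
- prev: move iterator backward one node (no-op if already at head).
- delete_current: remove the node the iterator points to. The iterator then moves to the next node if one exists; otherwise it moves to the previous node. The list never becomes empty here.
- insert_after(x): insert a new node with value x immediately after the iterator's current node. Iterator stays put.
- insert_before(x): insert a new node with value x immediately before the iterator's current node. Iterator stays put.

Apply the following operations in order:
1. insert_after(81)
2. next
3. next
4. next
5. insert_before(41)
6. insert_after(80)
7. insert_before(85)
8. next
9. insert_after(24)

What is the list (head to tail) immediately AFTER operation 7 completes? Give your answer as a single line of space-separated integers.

After 1 (insert_after(81)): list=[5, 81, 3, 8, 6, 9] cursor@5
After 2 (next): list=[5, 81, 3, 8, 6, 9] cursor@81
After 3 (next): list=[5, 81, 3, 8, 6, 9] cursor@3
After 4 (next): list=[5, 81, 3, 8, 6, 9] cursor@8
After 5 (insert_before(41)): list=[5, 81, 3, 41, 8, 6, 9] cursor@8
After 6 (insert_after(80)): list=[5, 81, 3, 41, 8, 80, 6, 9] cursor@8
After 7 (insert_before(85)): list=[5, 81, 3, 41, 85, 8, 80, 6, 9] cursor@8

Answer: 5 81 3 41 85 8 80 6 9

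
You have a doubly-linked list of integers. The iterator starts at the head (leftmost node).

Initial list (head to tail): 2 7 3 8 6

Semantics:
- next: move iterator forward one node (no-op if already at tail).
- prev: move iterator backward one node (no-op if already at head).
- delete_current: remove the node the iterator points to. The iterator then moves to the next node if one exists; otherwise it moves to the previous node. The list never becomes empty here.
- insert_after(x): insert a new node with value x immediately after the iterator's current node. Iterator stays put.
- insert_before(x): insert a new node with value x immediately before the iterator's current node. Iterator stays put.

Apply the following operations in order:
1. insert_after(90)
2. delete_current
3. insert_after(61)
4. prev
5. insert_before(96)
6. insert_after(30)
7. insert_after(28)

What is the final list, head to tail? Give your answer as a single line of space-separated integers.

Answer: 96 90 28 30 61 7 3 8 6

Derivation:
After 1 (insert_after(90)): list=[2, 90, 7, 3, 8, 6] cursor@2
After 2 (delete_current): list=[90, 7, 3, 8, 6] cursor@90
After 3 (insert_after(61)): list=[90, 61, 7, 3, 8, 6] cursor@90
After 4 (prev): list=[90, 61, 7, 3, 8, 6] cursor@90
After 5 (insert_before(96)): list=[96, 90, 61, 7, 3, 8, 6] cursor@90
After 6 (insert_after(30)): list=[96, 90, 30, 61, 7, 3, 8, 6] cursor@90
After 7 (insert_after(28)): list=[96, 90, 28, 30, 61, 7, 3, 8, 6] cursor@90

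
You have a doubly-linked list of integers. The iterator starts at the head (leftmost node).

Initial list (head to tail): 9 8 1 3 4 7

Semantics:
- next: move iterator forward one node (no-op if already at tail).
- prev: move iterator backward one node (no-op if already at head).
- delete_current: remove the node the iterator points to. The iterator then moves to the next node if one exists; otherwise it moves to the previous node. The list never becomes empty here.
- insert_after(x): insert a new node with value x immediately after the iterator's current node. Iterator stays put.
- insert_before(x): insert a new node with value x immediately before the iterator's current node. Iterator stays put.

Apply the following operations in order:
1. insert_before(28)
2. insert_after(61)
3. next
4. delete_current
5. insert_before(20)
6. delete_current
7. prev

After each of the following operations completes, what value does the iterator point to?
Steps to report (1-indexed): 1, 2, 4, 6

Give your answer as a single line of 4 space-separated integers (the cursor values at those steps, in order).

After 1 (insert_before(28)): list=[28, 9, 8, 1, 3, 4, 7] cursor@9
After 2 (insert_after(61)): list=[28, 9, 61, 8, 1, 3, 4, 7] cursor@9
After 3 (next): list=[28, 9, 61, 8, 1, 3, 4, 7] cursor@61
After 4 (delete_current): list=[28, 9, 8, 1, 3, 4, 7] cursor@8
After 5 (insert_before(20)): list=[28, 9, 20, 8, 1, 3, 4, 7] cursor@8
After 6 (delete_current): list=[28, 9, 20, 1, 3, 4, 7] cursor@1
After 7 (prev): list=[28, 9, 20, 1, 3, 4, 7] cursor@20

Answer: 9 9 8 1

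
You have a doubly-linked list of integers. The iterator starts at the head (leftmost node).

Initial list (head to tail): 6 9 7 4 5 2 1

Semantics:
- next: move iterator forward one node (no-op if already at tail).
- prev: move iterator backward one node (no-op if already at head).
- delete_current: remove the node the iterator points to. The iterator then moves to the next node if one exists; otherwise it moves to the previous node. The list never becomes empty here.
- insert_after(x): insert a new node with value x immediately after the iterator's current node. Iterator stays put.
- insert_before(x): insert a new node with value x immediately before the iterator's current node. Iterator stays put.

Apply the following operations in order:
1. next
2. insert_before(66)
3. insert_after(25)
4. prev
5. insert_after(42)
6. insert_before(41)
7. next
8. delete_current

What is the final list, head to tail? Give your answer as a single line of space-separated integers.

After 1 (next): list=[6, 9, 7, 4, 5, 2, 1] cursor@9
After 2 (insert_before(66)): list=[6, 66, 9, 7, 4, 5, 2, 1] cursor@9
After 3 (insert_after(25)): list=[6, 66, 9, 25, 7, 4, 5, 2, 1] cursor@9
After 4 (prev): list=[6, 66, 9, 25, 7, 4, 5, 2, 1] cursor@66
After 5 (insert_after(42)): list=[6, 66, 42, 9, 25, 7, 4, 5, 2, 1] cursor@66
After 6 (insert_before(41)): list=[6, 41, 66, 42, 9, 25, 7, 4, 5, 2, 1] cursor@66
After 7 (next): list=[6, 41, 66, 42, 9, 25, 7, 4, 5, 2, 1] cursor@42
After 8 (delete_current): list=[6, 41, 66, 9, 25, 7, 4, 5, 2, 1] cursor@9

Answer: 6 41 66 9 25 7 4 5 2 1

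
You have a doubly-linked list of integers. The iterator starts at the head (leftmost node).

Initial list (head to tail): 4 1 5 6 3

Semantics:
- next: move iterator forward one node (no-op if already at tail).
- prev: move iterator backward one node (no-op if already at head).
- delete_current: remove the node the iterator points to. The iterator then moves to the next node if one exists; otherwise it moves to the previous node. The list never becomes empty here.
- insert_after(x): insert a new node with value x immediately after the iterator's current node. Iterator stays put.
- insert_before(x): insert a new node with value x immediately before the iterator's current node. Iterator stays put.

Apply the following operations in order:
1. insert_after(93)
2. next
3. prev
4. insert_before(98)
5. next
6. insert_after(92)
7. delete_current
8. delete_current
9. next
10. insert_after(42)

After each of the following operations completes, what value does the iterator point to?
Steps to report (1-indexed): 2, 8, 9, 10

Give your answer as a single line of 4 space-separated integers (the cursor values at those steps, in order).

After 1 (insert_after(93)): list=[4, 93, 1, 5, 6, 3] cursor@4
After 2 (next): list=[4, 93, 1, 5, 6, 3] cursor@93
After 3 (prev): list=[4, 93, 1, 5, 6, 3] cursor@4
After 4 (insert_before(98)): list=[98, 4, 93, 1, 5, 6, 3] cursor@4
After 5 (next): list=[98, 4, 93, 1, 5, 6, 3] cursor@93
After 6 (insert_after(92)): list=[98, 4, 93, 92, 1, 5, 6, 3] cursor@93
After 7 (delete_current): list=[98, 4, 92, 1, 5, 6, 3] cursor@92
After 8 (delete_current): list=[98, 4, 1, 5, 6, 3] cursor@1
After 9 (next): list=[98, 4, 1, 5, 6, 3] cursor@5
After 10 (insert_after(42)): list=[98, 4, 1, 5, 42, 6, 3] cursor@5

Answer: 93 1 5 5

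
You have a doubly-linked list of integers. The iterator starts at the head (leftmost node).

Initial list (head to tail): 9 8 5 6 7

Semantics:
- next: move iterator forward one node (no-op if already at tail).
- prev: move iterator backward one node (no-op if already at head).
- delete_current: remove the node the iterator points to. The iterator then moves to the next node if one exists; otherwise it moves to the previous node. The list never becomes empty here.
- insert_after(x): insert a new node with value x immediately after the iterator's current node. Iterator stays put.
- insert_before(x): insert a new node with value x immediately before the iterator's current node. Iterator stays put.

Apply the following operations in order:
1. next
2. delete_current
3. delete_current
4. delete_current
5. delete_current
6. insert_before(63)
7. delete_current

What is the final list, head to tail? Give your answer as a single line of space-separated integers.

Answer: 63

Derivation:
After 1 (next): list=[9, 8, 5, 6, 7] cursor@8
After 2 (delete_current): list=[9, 5, 6, 7] cursor@5
After 3 (delete_current): list=[9, 6, 7] cursor@6
After 4 (delete_current): list=[9, 7] cursor@7
After 5 (delete_current): list=[9] cursor@9
After 6 (insert_before(63)): list=[63, 9] cursor@9
After 7 (delete_current): list=[63] cursor@63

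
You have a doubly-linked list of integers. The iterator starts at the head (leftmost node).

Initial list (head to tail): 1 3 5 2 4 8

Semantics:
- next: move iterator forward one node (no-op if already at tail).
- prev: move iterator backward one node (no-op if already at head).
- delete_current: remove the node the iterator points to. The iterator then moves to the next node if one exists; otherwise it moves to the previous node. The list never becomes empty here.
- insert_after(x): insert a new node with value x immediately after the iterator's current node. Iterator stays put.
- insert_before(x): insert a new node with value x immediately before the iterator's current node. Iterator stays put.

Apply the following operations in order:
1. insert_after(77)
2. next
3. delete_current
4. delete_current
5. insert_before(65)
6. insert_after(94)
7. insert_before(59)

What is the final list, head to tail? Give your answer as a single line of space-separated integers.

After 1 (insert_after(77)): list=[1, 77, 3, 5, 2, 4, 8] cursor@1
After 2 (next): list=[1, 77, 3, 5, 2, 4, 8] cursor@77
After 3 (delete_current): list=[1, 3, 5, 2, 4, 8] cursor@3
After 4 (delete_current): list=[1, 5, 2, 4, 8] cursor@5
After 5 (insert_before(65)): list=[1, 65, 5, 2, 4, 8] cursor@5
After 6 (insert_after(94)): list=[1, 65, 5, 94, 2, 4, 8] cursor@5
After 7 (insert_before(59)): list=[1, 65, 59, 5, 94, 2, 4, 8] cursor@5

Answer: 1 65 59 5 94 2 4 8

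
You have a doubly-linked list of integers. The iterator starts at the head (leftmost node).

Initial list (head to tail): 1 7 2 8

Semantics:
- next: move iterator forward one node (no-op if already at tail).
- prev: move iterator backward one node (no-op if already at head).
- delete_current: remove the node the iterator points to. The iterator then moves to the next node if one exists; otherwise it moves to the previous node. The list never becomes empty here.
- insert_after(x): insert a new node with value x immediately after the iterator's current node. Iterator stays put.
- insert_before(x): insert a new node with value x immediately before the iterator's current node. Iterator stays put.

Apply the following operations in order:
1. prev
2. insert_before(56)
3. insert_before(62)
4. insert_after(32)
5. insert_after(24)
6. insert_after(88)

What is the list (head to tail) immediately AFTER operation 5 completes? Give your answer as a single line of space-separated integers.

Answer: 56 62 1 24 32 7 2 8

Derivation:
After 1 (prev): list=[1, 7, 2, 8] cursor@1
After 2 (insert_before(56)): list=[56, 1, 7, 2, 8] cursor@1
After 3 (insert_before(62)): list=[56, 62, 1, 7, 2, 8] cursor@1
After 4 (insert_after(32)): list=[56, 62, 1, 32, 7, 2, 8] cursor@1
After 5 (insert_after(24)): list=[56, 62, 1, 24, 32, 7, 2, 8] cursor@1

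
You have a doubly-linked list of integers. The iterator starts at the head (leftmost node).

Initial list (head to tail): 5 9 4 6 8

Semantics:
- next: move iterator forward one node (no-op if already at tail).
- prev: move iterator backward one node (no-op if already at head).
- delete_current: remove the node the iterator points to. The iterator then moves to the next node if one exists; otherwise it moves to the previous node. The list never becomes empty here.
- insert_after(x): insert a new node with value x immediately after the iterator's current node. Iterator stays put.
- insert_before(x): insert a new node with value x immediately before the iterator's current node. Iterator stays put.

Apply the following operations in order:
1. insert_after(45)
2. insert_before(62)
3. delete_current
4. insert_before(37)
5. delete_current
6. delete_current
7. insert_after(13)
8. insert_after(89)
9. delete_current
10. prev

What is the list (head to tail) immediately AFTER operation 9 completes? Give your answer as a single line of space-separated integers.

Answer: 62 37 89 13 6 8

Derivation:
After 1 (insert_after(45)): list=[5, 45, 9, 4, 6, 8] cursor@5
After 2 (insert_before(62)): list=[62, 5, 45, 9, 4, 6, 8] cursor@5
After 3 (delete_current): list=[62, 45, 9, 4, 6, 8] cursor@45
After 4 (insert_before(37)): list=[62, 37, 45, 9, 4, 6, 8] cursor@45
After 5 (delete_current): list=[62, 37, 9, 4, 6, 8] cursor@9
After 6 (delete_current): list=[62, 37, 4, 6, 8] cursor@4
After 7 (insert_after(13)): list=[62, 37, 4, 13, 6, 8] cursor@4
After 8 (insert_after(89)): list=[62, 37, 4, 89, 13, 6, 8] cursor@4
After 9 (delete_current): list=[62, 37, 89, 13, 6, 8] cursor@89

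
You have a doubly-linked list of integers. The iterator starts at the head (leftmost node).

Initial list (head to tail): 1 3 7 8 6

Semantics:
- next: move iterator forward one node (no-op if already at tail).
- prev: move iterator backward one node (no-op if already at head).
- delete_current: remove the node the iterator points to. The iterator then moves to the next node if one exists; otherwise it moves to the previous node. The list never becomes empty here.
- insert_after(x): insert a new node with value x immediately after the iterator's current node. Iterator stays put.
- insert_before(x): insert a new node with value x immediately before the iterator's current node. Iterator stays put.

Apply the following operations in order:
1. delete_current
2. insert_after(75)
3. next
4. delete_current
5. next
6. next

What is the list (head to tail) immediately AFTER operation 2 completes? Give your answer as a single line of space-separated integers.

After 1 (delete_current): list=[3, 7, 8, 6] cursor@3
After 2 (insert_after(75)): list=[3, 75, 7, 8, 6] cursor@3

Answer: 3 75 7 8 6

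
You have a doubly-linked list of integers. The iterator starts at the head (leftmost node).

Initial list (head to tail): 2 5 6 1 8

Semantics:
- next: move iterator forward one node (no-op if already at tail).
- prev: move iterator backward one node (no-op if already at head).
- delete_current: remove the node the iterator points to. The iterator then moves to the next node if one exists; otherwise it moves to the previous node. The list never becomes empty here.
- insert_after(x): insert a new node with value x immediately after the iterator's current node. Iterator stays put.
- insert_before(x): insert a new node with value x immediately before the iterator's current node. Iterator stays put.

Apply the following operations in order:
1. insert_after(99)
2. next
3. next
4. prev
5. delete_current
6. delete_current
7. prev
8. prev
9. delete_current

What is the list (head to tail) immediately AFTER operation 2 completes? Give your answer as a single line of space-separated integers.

Answer: 2 99 5 6 1 8

Derivation:
After 1 (insert_after(99)): list=[2, 99, 5, 6, 1, 8] cursor@2
After 2 (next): list=[2, 99, 5, 6, 1, 8] cursor@99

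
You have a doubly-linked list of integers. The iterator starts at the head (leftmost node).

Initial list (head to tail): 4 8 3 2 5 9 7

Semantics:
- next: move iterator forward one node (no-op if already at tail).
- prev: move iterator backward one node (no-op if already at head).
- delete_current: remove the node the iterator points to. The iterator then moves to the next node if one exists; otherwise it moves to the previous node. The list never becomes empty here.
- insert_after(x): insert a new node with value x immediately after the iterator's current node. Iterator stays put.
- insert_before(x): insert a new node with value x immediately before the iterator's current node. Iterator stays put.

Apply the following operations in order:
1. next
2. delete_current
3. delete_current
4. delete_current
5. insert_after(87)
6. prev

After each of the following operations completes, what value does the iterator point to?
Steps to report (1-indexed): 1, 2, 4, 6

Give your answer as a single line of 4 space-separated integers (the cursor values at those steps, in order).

After 1 (next): list=[4, 8, 3, 2, 5, 9, 7] cursor@8
After 2 (delete_current): list=[4, 3, 2, 5, 9, 7] cursor@3
After 3 (delete_current): list=[4, 2, 5, 9, 7] cursor@2
After 4 (delete_current): list=[4, 5, 9, 7] cursor@5
After 5 (insert_after(87)): list=[4, 5, 87, 9, 7] cursor@5
After 6 (prev): list=[4, 5, 87, 9, 7] cursor@4

Answer: 8 3 5 4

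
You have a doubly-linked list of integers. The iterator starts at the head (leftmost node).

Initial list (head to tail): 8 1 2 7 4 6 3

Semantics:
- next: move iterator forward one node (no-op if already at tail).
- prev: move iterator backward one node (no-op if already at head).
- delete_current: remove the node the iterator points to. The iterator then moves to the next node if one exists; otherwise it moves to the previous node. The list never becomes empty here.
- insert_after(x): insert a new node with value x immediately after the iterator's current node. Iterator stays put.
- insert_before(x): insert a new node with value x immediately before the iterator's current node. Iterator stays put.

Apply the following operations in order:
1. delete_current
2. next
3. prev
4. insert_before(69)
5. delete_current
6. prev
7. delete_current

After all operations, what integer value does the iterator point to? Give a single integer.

Answer: 2

Derivation:
After 1 (delete_current): list=[1, 2, 7, 4, 6, 3] cursor@1
After 2 (next): list=[1, 2, 7, 4, 6, 3] cursor@2
After 3 (prev): list=[1, 2, 7, 4, 6, 3] cursor@1
After 4 (insert_before(69)): list=[69, 1, 2, 7, 4, 6, 3] cursor@1
After 5 (delete_current): list=[69, 2, 7, 4, 6, 3] cursor@2
After 6 (prev): list=[69, 2, 7, 4, 6, 3] cursor@69
After 7 (delete_current): list=[2, 7, 4, 6, 3] cursor@2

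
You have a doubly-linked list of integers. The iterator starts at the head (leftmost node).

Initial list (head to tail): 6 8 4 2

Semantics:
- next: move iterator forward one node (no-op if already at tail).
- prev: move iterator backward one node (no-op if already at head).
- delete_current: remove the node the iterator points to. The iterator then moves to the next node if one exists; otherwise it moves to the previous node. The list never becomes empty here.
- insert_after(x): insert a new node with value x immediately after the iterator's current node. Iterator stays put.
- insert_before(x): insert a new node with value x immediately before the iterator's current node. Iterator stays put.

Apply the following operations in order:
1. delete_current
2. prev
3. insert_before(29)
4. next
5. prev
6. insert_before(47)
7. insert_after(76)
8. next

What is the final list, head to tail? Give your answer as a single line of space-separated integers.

After 1 (delete_current): list=[8, 4, 2] cursor@8
After 2 (prev): list=[8, 4, 2] cursor@8
After 3 (insert_before(29)): list=[29, 8, 4, 2] cursor@8
After 4 (next): list=[29, 8, 4, 2] cursor@4
After 5 (prev): list=[29, 8, 4, 2] cursor@8
After 6 (insert_before(47)): list=[29, 47, 8, 4, 2] cursor@8
After 7 (insert_after(76)): list=[29, 47, 8, 76, 4, 2] cursor@8
After 8 (next): list=[29, 47, 8, 76, 4, 2] cursor@76

Answer: 29 47 8 76 4 2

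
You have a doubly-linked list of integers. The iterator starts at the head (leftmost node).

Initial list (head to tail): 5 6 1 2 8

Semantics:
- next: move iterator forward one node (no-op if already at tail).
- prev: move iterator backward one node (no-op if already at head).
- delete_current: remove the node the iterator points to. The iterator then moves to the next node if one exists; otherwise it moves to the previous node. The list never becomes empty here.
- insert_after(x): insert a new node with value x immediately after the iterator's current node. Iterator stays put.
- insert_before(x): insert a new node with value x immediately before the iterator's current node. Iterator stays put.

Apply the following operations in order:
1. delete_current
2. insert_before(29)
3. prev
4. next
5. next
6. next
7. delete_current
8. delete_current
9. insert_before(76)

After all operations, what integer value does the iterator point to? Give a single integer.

After 1 (delete_current): list=[6, 1, 2, 8] cursor@6
After 2 (insert_before(29)): list=[29, 6, 1, 2, 8] cursor@6
After 3 (prev): list=[29, 6, 1, 2, 8] cursor@29
After 4 (next): list=[29, 6, 1, 2, 8] cursor@6
After 5 (next): list=[29, 6, 1, 2, 8] cursor@1
After 6 (next): list=[29, 6, 1, 2, 8] cursor@2
After 7 (delete_current): list=[29, 6, 1, 8] cursor@8
After 8 (delete_current): list=[29, 6, 1] cursor@1
After 9 (insert_before(76)): list=[29, 6, 76, 1] cursor@1

Answer: 1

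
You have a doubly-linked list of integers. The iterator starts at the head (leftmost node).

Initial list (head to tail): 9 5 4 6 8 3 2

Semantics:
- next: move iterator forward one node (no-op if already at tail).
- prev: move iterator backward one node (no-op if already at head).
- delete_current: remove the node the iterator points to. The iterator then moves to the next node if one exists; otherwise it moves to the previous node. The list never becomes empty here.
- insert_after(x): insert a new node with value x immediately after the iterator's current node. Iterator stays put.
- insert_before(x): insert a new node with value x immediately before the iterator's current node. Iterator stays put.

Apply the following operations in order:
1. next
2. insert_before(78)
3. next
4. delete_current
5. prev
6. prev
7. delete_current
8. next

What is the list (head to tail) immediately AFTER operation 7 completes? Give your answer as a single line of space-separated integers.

After 1 (next): list=[9, 5, 4, 6, 8, 3, 2] cursor@5
After 2 (insert_before(78)): list=[9, 78, 5, 4, 6, 8, 3, 2] cursor@5
After 3 (next): list=[9, 78, 5, 4, 6, 8, 3, 2] cursor@4
After 4 (delete_current): list=[9, 78, 5, 6, 8, 3, 2] cursor@6
After 5 (prev): list=[9, 78, 5, 6, 8, 3, 2] cursor@5
After 6 (prev): list=[9, 78, 5, 6, 8, 3, 2] cursor@78
After 7 (delete_current): list=[9, 5, 6, 8, 3, 2] cursor@5

Answer: 9 5 6 8 3 2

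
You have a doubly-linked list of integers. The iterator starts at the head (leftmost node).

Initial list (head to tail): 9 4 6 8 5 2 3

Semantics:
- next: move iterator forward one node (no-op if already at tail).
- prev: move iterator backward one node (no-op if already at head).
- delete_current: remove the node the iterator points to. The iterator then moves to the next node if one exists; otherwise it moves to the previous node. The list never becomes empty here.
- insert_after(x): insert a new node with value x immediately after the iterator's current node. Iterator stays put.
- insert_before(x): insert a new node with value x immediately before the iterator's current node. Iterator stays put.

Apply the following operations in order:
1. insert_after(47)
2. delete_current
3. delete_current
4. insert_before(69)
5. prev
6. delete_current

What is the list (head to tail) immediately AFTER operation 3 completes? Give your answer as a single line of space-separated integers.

Answer: 4 6 8 5 2 3

Derivation:
After 1 (insert_after(47)): list=[9, 47, 4, 6, 8, 5, 2, 3] cursor@9
After 2 (delete_current): list=[47, 4, 6, 8, 5, 2, 3] cursor@47
After 3 (delete_current): list=[4, 6, 8, 5, 2, 3] cursor@4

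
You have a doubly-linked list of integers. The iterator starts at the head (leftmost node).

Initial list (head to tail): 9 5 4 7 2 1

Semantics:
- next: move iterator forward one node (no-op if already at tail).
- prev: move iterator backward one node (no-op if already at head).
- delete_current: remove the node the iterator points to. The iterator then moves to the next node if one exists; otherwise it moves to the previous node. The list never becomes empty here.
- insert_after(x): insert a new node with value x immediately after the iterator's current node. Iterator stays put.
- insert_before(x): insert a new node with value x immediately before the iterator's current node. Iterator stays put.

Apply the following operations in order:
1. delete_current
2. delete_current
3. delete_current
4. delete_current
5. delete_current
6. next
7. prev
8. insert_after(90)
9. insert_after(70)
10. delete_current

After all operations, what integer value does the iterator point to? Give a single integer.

Answer: 70

Derivation:
After 1 (delete_current): list=[5, 4, 7, 2, 1] cursor@5
After 2 (delete_current): list=[4, 7, 2, 1] cursor@4
After 3 (delete_current): list=[7, 2, 1] cursor@7
After 4 (delete_current): list=[2, 1] cursor@2
After 5 (delete_current): list=[1] cursor@1
After 6 (next): list=[1] cursor@1
After 7 (prev): list=[1] cursor@1
After 8 (insert_after(90)): list=[1, 90] cursor@1
After 9 (insert_after(70)): list=[1, 70, 90] cursor@1
After 10 (delete_current): list=[70, 90] cursor@70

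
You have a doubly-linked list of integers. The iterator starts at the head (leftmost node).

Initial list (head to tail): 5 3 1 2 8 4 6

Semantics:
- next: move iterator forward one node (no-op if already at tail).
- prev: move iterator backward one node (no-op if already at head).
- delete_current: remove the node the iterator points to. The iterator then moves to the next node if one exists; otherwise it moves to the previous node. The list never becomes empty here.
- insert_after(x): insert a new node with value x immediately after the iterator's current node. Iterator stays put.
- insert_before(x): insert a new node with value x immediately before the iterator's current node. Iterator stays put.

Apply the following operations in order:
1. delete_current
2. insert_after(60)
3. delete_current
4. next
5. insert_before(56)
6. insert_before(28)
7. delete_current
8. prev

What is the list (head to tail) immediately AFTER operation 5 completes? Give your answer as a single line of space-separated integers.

After 1 (delete_current): list=[3, 1, 2, 8, 4, 6] cursor@3
After 2 (insert_after(60)): list=[3, 60, 1, 2, 8, 4, 6] cursor@3
After 3 (delete_current): list=[60, 1, 2, 8, 4, 6] cursor@60
After 4 (next): list=[60, 1, 2, 8, 4, 6] cursor@1
After 5 (insert_before(56)): list=[60, 56, 1, 2, 8, 4, 6] cursor@1

Answer: 60 56 1 2 8 4 6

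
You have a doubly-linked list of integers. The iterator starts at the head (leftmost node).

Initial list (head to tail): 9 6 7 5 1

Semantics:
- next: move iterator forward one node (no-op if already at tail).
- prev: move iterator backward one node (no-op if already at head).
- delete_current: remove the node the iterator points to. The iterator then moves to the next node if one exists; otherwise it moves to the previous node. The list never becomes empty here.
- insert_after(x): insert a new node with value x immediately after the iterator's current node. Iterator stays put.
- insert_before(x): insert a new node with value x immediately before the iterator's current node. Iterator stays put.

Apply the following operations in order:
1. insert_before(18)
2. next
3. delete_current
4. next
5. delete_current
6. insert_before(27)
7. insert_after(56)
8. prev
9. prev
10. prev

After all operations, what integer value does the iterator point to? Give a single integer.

After 1 (insert_before(18)): list=[18, 9, 6, 7, 5, 1] cursor@9
After 2 (next): list=[18, 9, 6, 7, 5, 1] cursor@6
After 3 (delete_current): list=[18, 9, 7, 5, 1] cursor@7
After 4 (next): list=[18, 9, 7, 5, 1] cursor@5
After 5 (delete_current): list=[18, 9, 7, 1] cursor@1
After 6 (insert_before(27)): list=[18, 9, 7, 27, 1] cursor@1
After 7 (insert_after(56)): list=[18, 9, 7, 27, 1, 56] cursor@1
After 8 (prev): list=[18, 9, 7, 27, 1, 56] cursor@27
After 9 (prev): list=[18, 9, 7, 27, 1, 56] cursor@7
After 10 (prev): list=[18, 9, 7, 27, 1, 56] cursor@9

Answer: 9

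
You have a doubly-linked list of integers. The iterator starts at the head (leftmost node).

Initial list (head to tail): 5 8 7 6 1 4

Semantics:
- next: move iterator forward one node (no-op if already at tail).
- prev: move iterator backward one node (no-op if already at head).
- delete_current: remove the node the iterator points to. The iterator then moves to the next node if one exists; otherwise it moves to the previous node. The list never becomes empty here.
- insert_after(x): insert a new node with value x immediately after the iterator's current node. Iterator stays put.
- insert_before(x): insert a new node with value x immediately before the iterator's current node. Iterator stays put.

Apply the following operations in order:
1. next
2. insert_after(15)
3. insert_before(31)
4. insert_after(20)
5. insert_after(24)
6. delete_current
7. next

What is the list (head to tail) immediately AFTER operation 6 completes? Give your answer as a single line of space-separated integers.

After 1 (next): list=[5, 8, 7, 6, 1, 4] cursor@8
After 2 (insert_after(15)): list=[5, 8, 15, 7, 6, 1, 4] cursor@8
After 3 (insert_before(31)): list=[5, 31, 8, 15, 7, 6, 1, 4] cursor@8
After 4 (insert_after(20)): list=[5, 31, 8, 20, 15, 7, 6, 1, 4] cursor@8
After 5 (insert_after(24)): list=[5, 31, 8, 24, 20, 15, 7, 6, 1, 4] cursor@8
After 6 (delete_current): list=[5, 31, 24, 20, 15, 7, 6, 1, 4] cursor@24

Answer: 5 31 24 20 15 7 6 1 4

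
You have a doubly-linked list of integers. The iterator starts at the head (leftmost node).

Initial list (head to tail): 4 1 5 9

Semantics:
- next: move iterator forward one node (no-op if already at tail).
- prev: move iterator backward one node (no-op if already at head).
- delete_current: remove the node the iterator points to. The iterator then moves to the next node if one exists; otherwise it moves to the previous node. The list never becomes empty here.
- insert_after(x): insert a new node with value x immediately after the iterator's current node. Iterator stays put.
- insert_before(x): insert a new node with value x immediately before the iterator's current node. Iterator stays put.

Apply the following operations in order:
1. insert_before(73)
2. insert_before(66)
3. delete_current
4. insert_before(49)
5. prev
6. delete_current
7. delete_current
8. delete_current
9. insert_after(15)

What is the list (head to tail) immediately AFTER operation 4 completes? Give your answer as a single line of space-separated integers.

After 1 (insert_before(73)): list=[73, 4, 1, 5, 9] cursor@4
After 2 (insert_before(66)): list=[73, 66, 4, 1, 5, 9] cursor@4
After 3 (delete_current): list=[73, 66, 1, 5, 9] cursor@1
After 4 (insert_before(49)): list=[73, 66, 49, 1, 5, 9] cursor@1

Answer: 73 66 49 1 5 9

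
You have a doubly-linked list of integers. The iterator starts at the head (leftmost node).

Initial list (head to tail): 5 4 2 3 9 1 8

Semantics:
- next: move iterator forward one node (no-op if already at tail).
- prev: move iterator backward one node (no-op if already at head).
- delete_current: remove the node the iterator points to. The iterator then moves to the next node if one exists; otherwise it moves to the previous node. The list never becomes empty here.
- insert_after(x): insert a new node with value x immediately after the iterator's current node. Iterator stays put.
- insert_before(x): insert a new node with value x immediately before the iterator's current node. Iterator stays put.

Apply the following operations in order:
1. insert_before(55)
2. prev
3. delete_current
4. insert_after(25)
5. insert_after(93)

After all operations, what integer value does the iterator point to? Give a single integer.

After 1 (insert_before(55)): list=[55, 5, 4, 2, 3, 9, 1, 8] cursor@5
After 2 (prev): list=[55, 5, 4, 2, 3, 9, 1, 8] cursor@55
After 3 (delete_current): list=[5, 4, 2, 3, 9, 1, 8] cursor@5
After 4 (insert_after(25)): list=[5, 25, 4, 2, 3, 9, 1, 8] cursor@5
After 5 (insert_after(93)): list=[5, 93, 25, 4, 2, 3, 9, 1, 8] cursor@5

Answer: 5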